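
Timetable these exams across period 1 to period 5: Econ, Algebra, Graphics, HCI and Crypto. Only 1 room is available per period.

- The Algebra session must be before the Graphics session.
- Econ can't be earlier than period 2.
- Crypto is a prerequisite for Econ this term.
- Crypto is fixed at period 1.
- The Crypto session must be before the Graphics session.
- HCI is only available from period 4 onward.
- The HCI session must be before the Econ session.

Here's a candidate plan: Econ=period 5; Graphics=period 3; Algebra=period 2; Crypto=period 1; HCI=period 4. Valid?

Crypto is fixed at period 1 — holds.
The Algebra session must be before the Graphics session — holds.
Crypto is a prerequisite for Econ this term — holds.
The HCI session must be before the Econ session — holds.
HCI is only available from period 4 onward — holds.
Only 1 room is available per period — holds.
The Crypto session must be before the Graphics session — holds.
Econ can't be earlier than period 2 — holds.

Yes, all constraints hold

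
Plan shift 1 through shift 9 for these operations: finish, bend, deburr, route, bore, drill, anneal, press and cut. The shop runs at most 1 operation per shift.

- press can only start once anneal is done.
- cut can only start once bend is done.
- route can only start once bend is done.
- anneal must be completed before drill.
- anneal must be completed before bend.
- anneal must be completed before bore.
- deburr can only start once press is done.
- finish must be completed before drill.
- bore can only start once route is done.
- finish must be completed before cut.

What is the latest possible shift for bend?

Precedence pushes bend to at least shift 2; downstream work caps bend at shift 7.
bend at shift 6 is achievable: drill=shift 3; deburr=shift 5; anneal=shift 1; cut=shift 9; route=shift 7; finish=shift 2; press=shift 4; bend=shift 6; bore=shift 8.
Nothing later works — the capacity limit rule out every shift after shift 6.

shift 6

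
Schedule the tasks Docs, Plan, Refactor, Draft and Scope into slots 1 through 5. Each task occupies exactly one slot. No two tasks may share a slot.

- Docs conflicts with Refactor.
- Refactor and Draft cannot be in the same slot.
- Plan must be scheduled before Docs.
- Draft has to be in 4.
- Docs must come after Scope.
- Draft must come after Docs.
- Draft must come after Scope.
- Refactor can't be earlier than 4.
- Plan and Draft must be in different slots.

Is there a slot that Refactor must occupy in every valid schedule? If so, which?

5

Refactor's window is 4–5.
Draft is fixed at 4, and Refactor can't share a slot with Draft.
So Refactor must be 5.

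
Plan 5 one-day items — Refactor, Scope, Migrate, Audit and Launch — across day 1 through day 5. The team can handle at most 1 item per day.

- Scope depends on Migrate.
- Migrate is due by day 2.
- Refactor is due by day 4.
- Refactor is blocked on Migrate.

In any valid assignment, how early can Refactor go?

day 2

Precedence pushes Refactor to at least day 2; Refactor's own window allows nothing later than day 4.
Refactor at day 2 is achievable: Launch=day 5, Refactor=day 2, Scope=day 3, Audit=day 4, Migrate=day 1.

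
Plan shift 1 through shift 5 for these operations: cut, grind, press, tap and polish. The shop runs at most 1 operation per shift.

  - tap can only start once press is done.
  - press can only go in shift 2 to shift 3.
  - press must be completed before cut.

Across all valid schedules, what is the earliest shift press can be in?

shift 2

Press is available from shift 2; press's own window allows nothing later than shift 3.
press at shift 2 is achievable: press=shift 2, polish=shift 5, grind=shift 1, tap=shift 4, cut=shift 3.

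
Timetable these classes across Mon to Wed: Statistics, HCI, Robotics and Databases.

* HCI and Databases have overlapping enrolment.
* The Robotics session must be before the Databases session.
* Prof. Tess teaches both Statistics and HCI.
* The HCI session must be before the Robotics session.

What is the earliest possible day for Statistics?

Statistics at Tue is achievable: Robotics in Tue; Databases in Wed; Statistics in Tue; HCI in Mon.
Nothing earlier works — the conflict constraints rule out every day before Tue.

Tue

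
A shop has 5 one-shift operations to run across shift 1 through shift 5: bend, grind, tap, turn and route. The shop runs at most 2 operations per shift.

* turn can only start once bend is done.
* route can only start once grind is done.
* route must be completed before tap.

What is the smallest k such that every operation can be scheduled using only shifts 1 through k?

3 shifts

The precedence chain requires at least 3 distinct shifts.
With at most 2 per shift and 5 operations, at least 3 shifts are needed.
3 works (last occupied shift: shift 3): for example route in shift 2; bend in shift 1; turn in shift 2; tap in shift 3; grind in shift 1.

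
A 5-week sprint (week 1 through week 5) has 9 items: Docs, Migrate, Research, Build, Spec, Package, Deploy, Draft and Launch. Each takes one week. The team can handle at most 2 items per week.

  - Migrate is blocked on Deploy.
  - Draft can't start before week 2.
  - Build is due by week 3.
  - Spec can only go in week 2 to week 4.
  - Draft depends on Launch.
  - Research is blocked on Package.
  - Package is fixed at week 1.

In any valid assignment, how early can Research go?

week 2

Precedence pushes Research to at least week 2.
Research at week 2 is achievable: Package=week 1, Migrate=week 4, Launch=week 3, Research=week 2, Docs=week 5, Build=week 1, Deploy=week 3, Draft=week 4, Spec=week 2.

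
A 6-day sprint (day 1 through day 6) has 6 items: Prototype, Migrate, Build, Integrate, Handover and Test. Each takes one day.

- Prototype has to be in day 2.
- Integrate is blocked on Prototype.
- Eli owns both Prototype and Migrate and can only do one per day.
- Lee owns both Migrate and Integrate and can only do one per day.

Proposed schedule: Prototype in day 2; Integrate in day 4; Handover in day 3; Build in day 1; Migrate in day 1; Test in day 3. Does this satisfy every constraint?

Lee owns both Migrate and Integrate and can only do one per day — holds.
Integrate is blocked on Prototype — holds.
Prototype has to be in day 2 — holds.
Eli owns both Prototype and Migrate and can only do one per day — holds.

Yes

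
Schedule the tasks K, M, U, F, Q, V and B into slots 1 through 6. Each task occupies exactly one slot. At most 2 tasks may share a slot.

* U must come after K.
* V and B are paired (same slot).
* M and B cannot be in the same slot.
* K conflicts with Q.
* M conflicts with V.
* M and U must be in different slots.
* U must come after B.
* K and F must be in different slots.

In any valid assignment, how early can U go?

Precedence pushes U to at least 2.
U at 3 is achievable: K -> 1, B -> 2, U -> 3, Q -> 4, F -> 3, M -> 1, V -> 2.
Nothing earlier works — the conflict and capacity constraints rule out every slot before 3.

3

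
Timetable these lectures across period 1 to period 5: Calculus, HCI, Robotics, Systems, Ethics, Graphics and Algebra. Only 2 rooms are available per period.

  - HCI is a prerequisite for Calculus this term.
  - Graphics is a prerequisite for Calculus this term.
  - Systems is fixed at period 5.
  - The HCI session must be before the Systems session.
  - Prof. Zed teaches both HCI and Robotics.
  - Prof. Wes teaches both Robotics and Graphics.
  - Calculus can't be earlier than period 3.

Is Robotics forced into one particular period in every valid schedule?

No

Robotics can be period 1 (e.g. Algebra=period 3; Robotics=period 1; Ethics=period 1; Systems=period 5; HCI=period 2; Calculus=period 3; Graphics=period 2) or period 2 (e.g. Robotics=period 2; Graphics=period 1; Algebra=period 3; Ethics=period 2; HCI=period 1; Systems=period 5; Calculus=period 3).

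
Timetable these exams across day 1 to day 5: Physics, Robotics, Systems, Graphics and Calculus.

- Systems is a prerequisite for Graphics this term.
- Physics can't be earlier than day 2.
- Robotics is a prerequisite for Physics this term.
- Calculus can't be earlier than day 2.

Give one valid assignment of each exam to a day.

Graphics -> day 2; Systems -> day 1; Physics -> day 2; Calculus -> day 2; Robotics -> day 1

Checking: Robotics(day 1) before Physics(day 2); Systems(day 1) before Graphics(day 2); Calculus=day 2 in [day 2,day 5]; Physics=day 2 in [day 2,day 5].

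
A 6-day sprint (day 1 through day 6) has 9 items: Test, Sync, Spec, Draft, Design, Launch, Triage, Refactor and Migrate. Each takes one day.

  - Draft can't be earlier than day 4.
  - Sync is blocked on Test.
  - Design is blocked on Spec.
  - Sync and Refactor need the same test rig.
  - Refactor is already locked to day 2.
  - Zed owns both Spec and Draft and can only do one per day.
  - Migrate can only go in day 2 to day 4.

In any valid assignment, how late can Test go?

day 5

Downstream work caps Test at day 5.
Test at day 5 is achievable: Refactor -> day 2, Migrate -> day 2, Design -> day 2, Launch -> day 1, Draft -> day 4, Sync -> day 6, Test -> day 5, Triage -> day 1, Spec -> day 1.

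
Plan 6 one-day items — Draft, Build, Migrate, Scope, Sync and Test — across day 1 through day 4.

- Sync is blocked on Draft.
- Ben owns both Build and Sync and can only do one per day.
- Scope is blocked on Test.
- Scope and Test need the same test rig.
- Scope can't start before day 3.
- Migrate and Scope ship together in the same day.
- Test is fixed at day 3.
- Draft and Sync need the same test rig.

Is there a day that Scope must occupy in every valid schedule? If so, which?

day 4

Scope's window is day 3–day 4.
Test is fixed at day 3, and Scope can't share a day with Test.
So Scope must be day 4.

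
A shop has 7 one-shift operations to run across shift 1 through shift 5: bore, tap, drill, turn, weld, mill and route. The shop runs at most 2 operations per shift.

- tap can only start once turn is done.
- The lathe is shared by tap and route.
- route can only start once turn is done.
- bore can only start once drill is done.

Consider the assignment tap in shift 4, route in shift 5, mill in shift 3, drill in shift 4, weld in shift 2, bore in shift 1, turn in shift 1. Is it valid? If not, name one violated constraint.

No — it violates: bore can only start once drill is done

tap can only start once turn is done — holds.
bore can only start once drill is done — violated.
The lathe is shared by tap and route — holds.
The shop runs at most 2 operations per shift — holds.
route can only start once turn is done — holds.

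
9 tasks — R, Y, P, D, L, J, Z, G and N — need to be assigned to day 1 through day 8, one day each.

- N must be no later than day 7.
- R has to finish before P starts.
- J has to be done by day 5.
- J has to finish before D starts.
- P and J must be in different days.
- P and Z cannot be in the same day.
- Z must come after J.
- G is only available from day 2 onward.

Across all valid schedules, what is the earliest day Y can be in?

day 1

Y at day 1 is achievable: L in day 1, J in day 1, P in day 2, N in day 1, D in day 2, R in day 1, G in day 2, Z in day 3, Y in day 1.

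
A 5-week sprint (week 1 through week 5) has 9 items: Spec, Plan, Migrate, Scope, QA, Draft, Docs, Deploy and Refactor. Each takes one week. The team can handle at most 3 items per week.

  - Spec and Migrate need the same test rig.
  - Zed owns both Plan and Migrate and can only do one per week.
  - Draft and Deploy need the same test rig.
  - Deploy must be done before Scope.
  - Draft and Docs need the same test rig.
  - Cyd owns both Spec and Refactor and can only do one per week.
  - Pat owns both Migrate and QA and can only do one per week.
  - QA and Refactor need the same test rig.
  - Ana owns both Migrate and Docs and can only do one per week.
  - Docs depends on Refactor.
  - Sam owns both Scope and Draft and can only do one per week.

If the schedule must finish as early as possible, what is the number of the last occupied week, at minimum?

The precedence chain requires at least 2 distinct weeks.
With at most 3 per week and 9 tasks, at least 3 weeks are needed.
3 works (last occupied week: week 3): for example Spec in week 2; Plan in week 3; QA in week 3; Scope in week 2; Migrate in week 1; Refactor in week 1; Deploy in week 1; Docs in week 2; Draft in week 3.

3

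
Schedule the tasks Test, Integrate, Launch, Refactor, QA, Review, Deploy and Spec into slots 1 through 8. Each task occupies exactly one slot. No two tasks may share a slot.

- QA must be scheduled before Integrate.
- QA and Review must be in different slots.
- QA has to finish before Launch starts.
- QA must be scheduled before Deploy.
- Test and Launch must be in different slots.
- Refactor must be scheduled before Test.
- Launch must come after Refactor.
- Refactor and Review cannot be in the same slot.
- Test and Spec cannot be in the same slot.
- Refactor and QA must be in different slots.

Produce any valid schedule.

Review in 7; Test in 4; QA in 1; Deploy in 6; Launch in 3; Integrate in 5; Spec in 8; Refactor in 2

Checking: Refactor(2) before Test(4); QA(1) before Integrate(5); QA(1) before Launch(3); Refactor(2) before Launch(3); QA(1) before Deploy(6); QA(1) != Review(7); Test(4) != Spec(8); Test(4) != Launch(3); Refactor(2) != Review(7); Refactor(2) != QA(1); max 1 per slot (cap 1).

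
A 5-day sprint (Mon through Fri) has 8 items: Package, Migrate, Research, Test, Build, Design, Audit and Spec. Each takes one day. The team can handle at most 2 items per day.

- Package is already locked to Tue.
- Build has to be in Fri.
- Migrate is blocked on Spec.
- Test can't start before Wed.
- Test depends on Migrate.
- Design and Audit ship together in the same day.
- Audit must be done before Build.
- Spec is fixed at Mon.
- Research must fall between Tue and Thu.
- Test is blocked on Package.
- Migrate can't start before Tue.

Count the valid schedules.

8

Splitting on Migrate: it can be Tue (4), Wed (2), Thu (2). Listing each branch's schedules as (Package, Research, Test, Build, Design, Audit, Spec):
Migrate=Tue: (Tue,Wed,Wed,Fri,Thu,Thu,Mon) (Tue,Wed,Fri,Fri,Thu,Thu,Mon) (Tue,Thu,Thu,Fri,Wed,Wed,Mon) (Tue,Thu,Fri,Fri,Wed,Wed,Mon) — 4.
Migrate=Wed: (Tue,Tue,Fri,Fri,Thu,Thu,Mon) (Tue,Wed,Fri,Fri,Thu,Thu,Mon) — 2.
Migrate=Thu: (Tue,Tue,Fri,Fri,Wed,Wed,Mon) (Tue,Thu,Fri,Fri,Wed,Wed,Mon) — 2.
Summing: 4 + 2 + 2 = 8.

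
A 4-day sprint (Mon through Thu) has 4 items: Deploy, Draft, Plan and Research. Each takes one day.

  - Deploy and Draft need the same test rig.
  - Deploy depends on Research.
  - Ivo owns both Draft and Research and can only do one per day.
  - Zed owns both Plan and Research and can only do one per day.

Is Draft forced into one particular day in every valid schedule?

No

Draft can be Mon (e.g. Draft in Mon, Deploy in Wed, Plan in Mon, Research in Tue) or Tue (e.g. Deploy -> Wed; Plan -> Tue; Research -> Mon; Draft -> Tue).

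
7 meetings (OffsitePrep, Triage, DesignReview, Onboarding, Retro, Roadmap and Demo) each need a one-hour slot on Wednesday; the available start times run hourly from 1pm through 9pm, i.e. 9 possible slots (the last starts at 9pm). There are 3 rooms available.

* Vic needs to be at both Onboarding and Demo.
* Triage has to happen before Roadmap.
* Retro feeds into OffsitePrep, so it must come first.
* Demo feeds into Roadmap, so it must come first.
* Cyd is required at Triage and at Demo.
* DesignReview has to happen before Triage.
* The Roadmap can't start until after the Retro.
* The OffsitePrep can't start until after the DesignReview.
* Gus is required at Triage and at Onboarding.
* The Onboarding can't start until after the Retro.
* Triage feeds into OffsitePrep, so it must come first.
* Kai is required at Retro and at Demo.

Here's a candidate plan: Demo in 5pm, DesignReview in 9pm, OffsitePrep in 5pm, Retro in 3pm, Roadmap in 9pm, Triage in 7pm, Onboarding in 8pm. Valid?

The OffsitePrep can't start until after the DesignReview — violated.
Cyd is required at Triage and at Demo — holds.
The Onboarding can't start until after the Retro — holds.
DesignReview has to happen before Triage — violated.
Demo feeds into Roadmap, so it must come first — holds.
Retro feeds into OffsitePrep, so it must come first — holds.
Kai is required at Retro and at Demo — holds.
The Roadmap can't start until after the Retro — holds.
Triage feeds into OffsitePrep, so it must come first — violated.
There are 3 rooms available — holds.
Gus is required at Triage and at Onboarding — holds.
Triage has to happen before Roadmap — holds.
Vic needs to be at both Onboarding and Demo — holds.

No — it violates: The OffsitePrep can't start until after the DesignReview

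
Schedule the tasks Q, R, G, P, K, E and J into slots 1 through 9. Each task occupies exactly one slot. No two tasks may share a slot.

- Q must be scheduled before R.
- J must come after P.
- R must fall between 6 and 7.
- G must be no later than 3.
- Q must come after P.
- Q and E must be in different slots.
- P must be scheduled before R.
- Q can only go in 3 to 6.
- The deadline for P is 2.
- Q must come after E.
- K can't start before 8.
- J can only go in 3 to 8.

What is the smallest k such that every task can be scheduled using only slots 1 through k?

8 slots

The precedence chain requires at least 3 distinct slots.
With at most 1 per slot and 7 tasks, at least 7 slots are needed.
K can't be placed before 8, so the schedule must run through at least slot 8.
8 works (last occupied slot: 8): for example Q -> 4, K -> 8, G -> 2, R -> 6, P -> 1, E -> 3, J -> 5.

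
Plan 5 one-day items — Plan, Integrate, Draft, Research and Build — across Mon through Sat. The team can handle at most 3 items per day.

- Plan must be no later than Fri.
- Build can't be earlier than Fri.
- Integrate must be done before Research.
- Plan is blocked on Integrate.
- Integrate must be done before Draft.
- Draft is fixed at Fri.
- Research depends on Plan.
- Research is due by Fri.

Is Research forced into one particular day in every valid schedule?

Research can be Wed (e.g. Research=Wed, Plan=Tue, Integrate=Mon, Build=Fri, Draft=Fri) or Thu (e.g. Research -> Thu; Draft -> Fri; Integrate -> Mon; Plan -> Tue; Build -> Fri).

No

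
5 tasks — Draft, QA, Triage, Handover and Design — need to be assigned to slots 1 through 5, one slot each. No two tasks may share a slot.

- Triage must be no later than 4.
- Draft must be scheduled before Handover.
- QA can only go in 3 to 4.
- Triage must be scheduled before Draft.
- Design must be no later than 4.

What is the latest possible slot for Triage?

Triage's own window allows nothing later than 4; downstream work caps Triage at 3.
Triage at 2 is achievable: Handover -> 5, Triage -> 2, Draft -> 4, Design -> 1, QA -> 3.
Nothing later works — the capacity limit rule out every slot after 2.

2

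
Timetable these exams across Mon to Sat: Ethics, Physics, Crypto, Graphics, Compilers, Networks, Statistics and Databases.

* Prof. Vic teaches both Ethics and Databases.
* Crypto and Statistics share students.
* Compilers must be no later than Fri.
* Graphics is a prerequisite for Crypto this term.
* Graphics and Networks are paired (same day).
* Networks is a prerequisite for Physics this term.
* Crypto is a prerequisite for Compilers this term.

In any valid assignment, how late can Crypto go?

Thu

Precedence pushes Crypto to at least Tue; downstream work caps Crypto at Thu.
Crypto at Thu is achievable: Statistics -> Mon, Graphics -> Mon, Databases -> Tue, Networks -> Mon, Compilers -> Fri, Crypto -> Thu, Physics -> Tue, Ethics -> Mon.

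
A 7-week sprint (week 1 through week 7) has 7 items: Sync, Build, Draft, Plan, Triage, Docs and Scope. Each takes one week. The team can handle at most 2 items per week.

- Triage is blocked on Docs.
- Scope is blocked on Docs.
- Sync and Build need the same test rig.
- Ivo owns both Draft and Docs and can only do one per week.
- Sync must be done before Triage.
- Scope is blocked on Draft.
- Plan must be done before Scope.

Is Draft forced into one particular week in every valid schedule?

No

Draft can be week 1 (e.g. Draft in week 1; Scope in week 3; Docs in week 2; Sync in week 1; Build in week 4; Plan in week 2; Triage in week 3) or week 2 (e.g. Plan -> week 2, Scope -> week 3, Docs -> week 1, Build -> week 4, Draft -> week 2, Triage -> week 3, Sync -> week 1).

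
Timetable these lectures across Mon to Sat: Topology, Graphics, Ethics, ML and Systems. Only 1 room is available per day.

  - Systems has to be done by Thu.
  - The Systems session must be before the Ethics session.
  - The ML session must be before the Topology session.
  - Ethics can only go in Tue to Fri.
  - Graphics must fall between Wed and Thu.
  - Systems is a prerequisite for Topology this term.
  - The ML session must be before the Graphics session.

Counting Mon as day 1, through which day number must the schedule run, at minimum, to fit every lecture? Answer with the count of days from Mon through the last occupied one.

The precedence chain requires at least 2 distinct days.
With at most 1 per day and 5 lectures, at least 5 days are needed.
Graphics can't be placed before Wed — that is day 3 counting from Mon — so the schedule must run through at least 3 days.
5 works (last occupied day: Fri): for example Topology=Fri, Systems=Mon, ML=Tue, Ethics=Thu, Graphics=Wed.

5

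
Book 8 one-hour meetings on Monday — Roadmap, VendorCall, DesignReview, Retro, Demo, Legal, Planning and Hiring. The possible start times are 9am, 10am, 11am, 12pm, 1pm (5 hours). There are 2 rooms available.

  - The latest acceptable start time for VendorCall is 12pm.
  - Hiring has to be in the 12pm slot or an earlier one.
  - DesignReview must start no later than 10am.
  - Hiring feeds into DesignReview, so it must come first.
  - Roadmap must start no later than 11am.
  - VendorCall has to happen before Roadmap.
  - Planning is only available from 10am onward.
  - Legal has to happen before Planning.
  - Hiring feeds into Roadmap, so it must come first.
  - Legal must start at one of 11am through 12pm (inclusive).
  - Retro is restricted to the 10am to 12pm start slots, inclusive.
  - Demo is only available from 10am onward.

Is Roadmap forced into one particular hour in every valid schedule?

Roadmap can be 10am (e.g. Hiring=9am; Planning=12pm; Demo=12pm; DesignReview=10am; Legal=11am; VendorCall=9am; Roadmap=10am; Retro=11am) or 11am (e.g. Planning -> 12pm; DesignReview -> 10am; VendorCall -> 9am; Roadmap -> 11am; Demo -> 12pm; Hiring -> 9am; Legal -> 11am; Retro -> 10am).

No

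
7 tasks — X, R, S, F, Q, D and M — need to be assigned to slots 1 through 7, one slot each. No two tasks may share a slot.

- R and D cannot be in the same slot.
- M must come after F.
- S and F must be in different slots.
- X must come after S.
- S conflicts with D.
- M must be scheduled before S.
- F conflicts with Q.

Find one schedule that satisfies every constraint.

D -> 7; X -> 4; F -> 1; R -> 5; Q -> 6; M -> 2; S -> 3

Checking: S(3) before X(4); F(1) before M(2); M(2) before S(3); R(5) != D(7); S(3) != D(7); S(3) != F(1); F(1) != Q(6); max 1 per slot (cap 1).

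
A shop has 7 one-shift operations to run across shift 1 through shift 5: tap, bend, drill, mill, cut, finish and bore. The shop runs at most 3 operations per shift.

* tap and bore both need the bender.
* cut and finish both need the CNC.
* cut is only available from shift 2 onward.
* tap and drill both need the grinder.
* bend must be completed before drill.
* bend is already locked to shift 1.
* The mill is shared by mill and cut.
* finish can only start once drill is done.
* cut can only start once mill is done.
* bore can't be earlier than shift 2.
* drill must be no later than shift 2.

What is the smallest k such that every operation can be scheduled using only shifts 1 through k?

The precedence chain requires at least 3 distinct shifts.
With at most 3 per shift and 7 operations, at least 3 shifts are needed.
3 works (last occupied shift: shift 3): for example mill -> shift 1, finish -> shift 3, cut -> shift 2, drill -> shift 2, bore -> shift 2, bend -> shift 1, tap -> shift 1.

3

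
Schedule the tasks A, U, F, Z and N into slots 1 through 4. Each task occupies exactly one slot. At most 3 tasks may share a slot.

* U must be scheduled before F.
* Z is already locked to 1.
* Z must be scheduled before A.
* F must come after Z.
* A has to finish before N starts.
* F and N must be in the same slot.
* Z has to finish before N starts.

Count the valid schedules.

8

Splitting on A: it can be 2 (5), 3 (3). Listing each branch's schedules as (U, F, Z, N):
A=2: (1,3,1,3) (1,4,1,4) (2,3,1,3) (2,4,1,4) (3,4,1,4) — 5.
A=3: (1,4,1,4) (2,4,1,4) (3,4,1,4) — 3.
Summing: 5 + 3 = 8.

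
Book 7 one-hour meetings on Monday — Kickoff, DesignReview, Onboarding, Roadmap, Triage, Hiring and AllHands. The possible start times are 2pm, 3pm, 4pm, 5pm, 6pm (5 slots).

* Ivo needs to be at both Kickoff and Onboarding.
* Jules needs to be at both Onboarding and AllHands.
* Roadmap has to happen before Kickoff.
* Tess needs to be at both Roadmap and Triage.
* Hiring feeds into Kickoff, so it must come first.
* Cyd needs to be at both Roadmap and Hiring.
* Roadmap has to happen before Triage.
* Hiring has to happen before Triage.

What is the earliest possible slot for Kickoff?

Precedence pushes Kickoff to at least 3pm.
Kickoff at 4pm is achievable: Roadmap in 2pm; Onboarding in 2pm; Triage in 4pm; DesignReview in 2pm; Kickoff in 4pm; Hiring in 3pm; AllHands in 3pm.
Nothing earlier works — the conflict constraints rule out every slot before 4pm.

4pm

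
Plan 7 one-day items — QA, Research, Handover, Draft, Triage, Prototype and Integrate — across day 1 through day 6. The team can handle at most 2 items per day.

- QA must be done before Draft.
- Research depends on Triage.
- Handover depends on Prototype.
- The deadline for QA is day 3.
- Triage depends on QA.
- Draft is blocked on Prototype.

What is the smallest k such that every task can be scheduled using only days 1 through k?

The precedence chain requires at least 3 distinct days.
With at most 2 per day and 7 tasks, at least 4 days are needed.
4 works (last occupied day: day 4): for example Triage in day 2; QA in day 1; Research in day 3; Integrate in day 4; Prototype in day 1; Handover in day 3; Draft in day 2.

4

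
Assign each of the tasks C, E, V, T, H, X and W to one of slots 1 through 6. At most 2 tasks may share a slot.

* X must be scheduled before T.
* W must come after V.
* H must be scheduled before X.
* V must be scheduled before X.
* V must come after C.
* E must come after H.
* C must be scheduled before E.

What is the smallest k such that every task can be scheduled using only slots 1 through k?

4

The precedence chain requires at least 4 distinct slots.
With at most 2 per slot and 7 tasks, at least 4 slots are needed.
4 works (last occupied slot: 4): for example T -> 4; W -> 3; X -> 3; H -> 1; V -> 2; E -> 2; C -> 1.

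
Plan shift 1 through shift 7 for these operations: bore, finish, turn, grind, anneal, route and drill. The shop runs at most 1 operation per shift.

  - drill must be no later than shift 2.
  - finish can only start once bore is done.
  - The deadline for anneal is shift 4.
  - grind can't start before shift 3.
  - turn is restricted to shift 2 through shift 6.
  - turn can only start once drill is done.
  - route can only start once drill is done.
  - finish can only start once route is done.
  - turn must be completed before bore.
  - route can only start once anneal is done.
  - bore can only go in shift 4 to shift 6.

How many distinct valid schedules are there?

Splitting on bore: it can be shift 4 (9), shift 5 (16), shift 6 (15). Listing each branch's schedules as (finish, turn, grind, anneal, route, drill) by shift number:
bore=shift 4: (6,2,7,3,5,1) (6,3,7,1,5,2) (6,3,7,2,5,1) (7,2,5,3,6,1) (7,2,6,3,5,1) (7,3,5,1,6,2) (7,3,5,2,6,1) (7,3,6,1,5,2) (7,3,6,2,5,1) — 9.
bore=shift 5: (6,2,7,3,4,1) (6,3,7,1,4,2) (6,3,7,2,4,1) (6,4,7,1,3,2) (6,4,7,2,3,1) (7,2,3,4,6,1) (7,2,4,3,6,1) (7,2,6,3,4,1) (7,3,4,1,6,2) (7,3,4,2,6,1) (7,3,6,1,4,2) (7,3,6,2,4,1) (7,4,3,1,6,2) (7,4,3,2,6,1) (7,4,6,1,3,2) (7,4,6,2,3,1) — 16.
bore=shift 6: (7,2,3,4,5,1) (7,2,4,3,5,1) (7,2,5,3,4,1) (7,3,4,1,5,2) (7,3,4,2,5,1) (7,3,5,1,4,2) (7,3,5,2,4,1) (7,4,3,1,5,2) (7,4,3,2,5,1) (7,4,5,1,3,2) (7,4,5,2,3,1) (7,5,3,1,4,2) (7,5,3,2,4,1) (7,5,4,1,3,2) (7,5,4,2,3,1) — 15.
Summing: 9 + 16 + 15 = 40.

40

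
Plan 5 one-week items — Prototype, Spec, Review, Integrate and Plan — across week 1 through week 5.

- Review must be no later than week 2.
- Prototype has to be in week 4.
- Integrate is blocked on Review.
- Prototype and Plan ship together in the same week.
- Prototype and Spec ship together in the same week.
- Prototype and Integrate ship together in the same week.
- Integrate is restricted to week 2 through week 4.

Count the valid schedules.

Enumerating: Spec=week 4, Integrate=week 4, Plan=week 4, Review=week 1, Prototype=week 4 | Prototype=week 4, Review=week 2, Integrate=week 4, Spec=week 4, Plan=week 4.

2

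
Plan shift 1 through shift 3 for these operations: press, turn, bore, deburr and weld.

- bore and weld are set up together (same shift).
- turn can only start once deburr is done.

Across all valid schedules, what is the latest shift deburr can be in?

shift 2

Downstream work caps deburr at shift 2.
deburr at shift 2 is achievable: press in shift 1, bore in shift 1, deburr in shift 2, weld in shift 1, turn in shift 3.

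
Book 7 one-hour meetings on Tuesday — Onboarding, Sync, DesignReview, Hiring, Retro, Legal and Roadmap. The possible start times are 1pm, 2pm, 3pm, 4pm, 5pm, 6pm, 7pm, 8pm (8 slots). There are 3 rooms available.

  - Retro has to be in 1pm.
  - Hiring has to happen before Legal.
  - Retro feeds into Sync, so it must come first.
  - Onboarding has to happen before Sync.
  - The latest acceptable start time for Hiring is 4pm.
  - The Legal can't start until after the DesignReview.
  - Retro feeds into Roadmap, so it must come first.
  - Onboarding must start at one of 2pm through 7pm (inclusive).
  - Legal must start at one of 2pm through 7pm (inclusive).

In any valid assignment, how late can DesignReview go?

6pm

Downstream work caps DesignReview at 6pm.
DesignReview at 6pm is achievable: Roadmap in 2pm; Hiring in 1pm; Retro in 1pm; Onboarding in 2pm; DesignReview in 6pm; Sync in 3pm; Legal in 7pm.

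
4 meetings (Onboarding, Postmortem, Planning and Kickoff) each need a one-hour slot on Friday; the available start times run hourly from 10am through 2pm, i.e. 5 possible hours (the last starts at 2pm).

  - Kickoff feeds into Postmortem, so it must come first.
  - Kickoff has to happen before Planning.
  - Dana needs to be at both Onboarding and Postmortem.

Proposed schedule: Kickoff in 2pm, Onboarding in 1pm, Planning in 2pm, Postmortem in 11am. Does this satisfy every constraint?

Kickoff has to happen before Planning — violated.
Dana needs to be at both Onboarding and Postmortem — holds.
Kickoff feeds into Postmortem, so it must come first — violated.

No — it violates: Kickoff feeds into Postmortem, so it must come first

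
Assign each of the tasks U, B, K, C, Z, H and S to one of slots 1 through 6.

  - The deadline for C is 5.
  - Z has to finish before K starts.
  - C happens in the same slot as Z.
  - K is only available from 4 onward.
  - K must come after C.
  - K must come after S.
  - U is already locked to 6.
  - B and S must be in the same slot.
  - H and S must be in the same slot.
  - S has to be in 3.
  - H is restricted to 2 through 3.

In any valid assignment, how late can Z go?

Downstream work caps Z at 5.
Z at 5 is achievable: B in 3; U in 6; K in 6; Z in 5; C in 5; H in 3; S in 3.

5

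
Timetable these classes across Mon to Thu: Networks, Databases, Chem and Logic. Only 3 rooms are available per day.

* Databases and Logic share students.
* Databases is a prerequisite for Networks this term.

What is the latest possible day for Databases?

Downstream work caps Databases at Wed.
Databases at Wed is achievable: Databases -> Wed, Logic -> Mon, Chem -> Mon, Networks -> Thu.

Wed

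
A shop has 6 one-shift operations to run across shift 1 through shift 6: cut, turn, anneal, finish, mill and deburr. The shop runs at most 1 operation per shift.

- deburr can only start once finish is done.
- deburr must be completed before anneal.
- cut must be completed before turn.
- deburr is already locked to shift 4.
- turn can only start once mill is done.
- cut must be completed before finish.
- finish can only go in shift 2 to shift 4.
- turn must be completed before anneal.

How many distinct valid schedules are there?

3

Enumerating: cut -> shift 1; anneal -> shift 6; turn -> shift 5; finish -> shift 2; deburr -> shift 4; mill -> shift 3 | deburr=shift 4, cut=shift 1, mill=shift 2, turn=shift 5, finish=shift 3, anneal=shift 6 | cut in shift 2, turn in shift 5, deburr in shift 4, finish in shift 3, anneal in shift 6, mill in shift 1.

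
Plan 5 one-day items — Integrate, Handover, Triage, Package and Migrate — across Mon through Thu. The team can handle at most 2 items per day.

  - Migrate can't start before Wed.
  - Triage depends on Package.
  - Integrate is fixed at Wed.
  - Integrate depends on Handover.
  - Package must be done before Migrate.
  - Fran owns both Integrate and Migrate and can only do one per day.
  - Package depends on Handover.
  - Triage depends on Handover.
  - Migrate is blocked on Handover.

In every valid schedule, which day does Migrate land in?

Migrate's window is Wed–Thu.
Integrate is fixed at Wed, and Migrate can't share a day with Integrate.
So Migrate must be Thu.

Thu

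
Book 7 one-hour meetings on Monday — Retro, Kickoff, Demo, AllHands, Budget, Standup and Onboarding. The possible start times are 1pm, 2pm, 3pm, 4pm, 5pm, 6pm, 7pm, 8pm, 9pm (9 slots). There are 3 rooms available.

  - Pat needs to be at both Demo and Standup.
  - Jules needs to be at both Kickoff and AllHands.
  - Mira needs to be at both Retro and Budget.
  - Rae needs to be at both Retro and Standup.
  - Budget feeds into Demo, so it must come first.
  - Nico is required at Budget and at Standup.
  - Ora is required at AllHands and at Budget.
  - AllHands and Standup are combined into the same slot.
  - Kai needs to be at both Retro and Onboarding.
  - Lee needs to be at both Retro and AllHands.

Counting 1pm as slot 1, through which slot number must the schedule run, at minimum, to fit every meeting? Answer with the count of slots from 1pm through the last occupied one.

3 slots

The precedence chain requires at least 2 distinct slots.
With at most 3 per slot and 7 meetings, at least 3 slots are needed.
3 works (last occupied slot: 3pm): for example Budget in 1pm; Standup in 3pm; Demo in 2pm; AllHands in 3pm; Retro in 2pm; Kickoff in 1pm; Onboarding in 1pm.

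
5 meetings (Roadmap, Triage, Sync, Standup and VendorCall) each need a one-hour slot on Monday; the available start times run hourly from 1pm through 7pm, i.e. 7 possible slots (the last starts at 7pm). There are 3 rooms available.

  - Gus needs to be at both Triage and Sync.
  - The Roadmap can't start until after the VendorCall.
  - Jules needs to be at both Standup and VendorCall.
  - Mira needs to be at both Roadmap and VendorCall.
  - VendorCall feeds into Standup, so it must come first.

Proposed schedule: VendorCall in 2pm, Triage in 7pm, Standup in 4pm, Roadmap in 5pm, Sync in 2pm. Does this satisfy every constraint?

Gus needs to be at both Triage and Sync — holds.
Jules needs to be at both Standup and VendorCall — holds.
There are 3 rooms available — holds.
VendorCall feeds into Standup, so it must come first — holds.
Mira needs to be at both Roadmap and VendorCall — holds.
The Roadmap can't start until after the VendorCall — holds.

Valid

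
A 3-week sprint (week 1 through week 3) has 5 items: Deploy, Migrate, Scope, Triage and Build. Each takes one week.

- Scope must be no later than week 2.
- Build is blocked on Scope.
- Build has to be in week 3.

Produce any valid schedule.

Triage=week 1, Scope=week 1, Build=week 3, Deploy=week 1, Migrate=week 1

Checking: Scope(week 1) before Build(week 3); Scope=week 1 in [week 1,week 2]; Build=week 3 in [week 3,week 3].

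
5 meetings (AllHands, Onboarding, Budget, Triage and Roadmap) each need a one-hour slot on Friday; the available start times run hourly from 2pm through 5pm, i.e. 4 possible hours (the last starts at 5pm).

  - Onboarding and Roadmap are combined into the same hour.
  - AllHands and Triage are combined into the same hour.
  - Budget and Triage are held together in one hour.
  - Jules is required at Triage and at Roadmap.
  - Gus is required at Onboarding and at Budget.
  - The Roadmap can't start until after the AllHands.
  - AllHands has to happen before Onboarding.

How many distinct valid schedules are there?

Splitting on AllHands: it can be 2pm (3), 3pm (2), 4pm (1). Listing each branch's schedules as (Onboarding, Budget, Triage, Roadmap):
AllHands=2pm: (3pm,2pm,2pm,3pm) (4pm,2pm,2pm,4pm) (5pm,2pm,2pm,5pm) — 3.
AllHands=3pm: (4pm,3pm,3pm,4pm) (5pm,3pm,3pm,5pm) — 2.
AllHands=4pm: (5pm,4pm,4pm,5pm) — 1.
Summing: 3 + 2 + 1 = 6.

6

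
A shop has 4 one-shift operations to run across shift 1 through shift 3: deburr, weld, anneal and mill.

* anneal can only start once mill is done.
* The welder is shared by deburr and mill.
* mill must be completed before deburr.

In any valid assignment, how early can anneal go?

shift 2

Precedence pushes anneal to at least shift 2.
anneal at shift 2 is achievable: deburr -> shift 2; weld -> shift 1; anneal -> shift 2; mill -> shift 1.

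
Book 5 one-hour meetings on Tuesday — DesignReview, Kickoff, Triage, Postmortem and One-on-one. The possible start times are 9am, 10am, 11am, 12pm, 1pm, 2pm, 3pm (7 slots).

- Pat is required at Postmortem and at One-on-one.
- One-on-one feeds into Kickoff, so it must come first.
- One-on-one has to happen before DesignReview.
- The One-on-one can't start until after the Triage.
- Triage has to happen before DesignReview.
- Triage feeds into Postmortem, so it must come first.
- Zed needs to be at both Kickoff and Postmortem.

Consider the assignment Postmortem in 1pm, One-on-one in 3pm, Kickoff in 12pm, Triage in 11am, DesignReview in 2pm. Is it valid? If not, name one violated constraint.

Invalid. One-on-one feeds into Kickoff, so it must come first.

Pat is required at Postmortem and at One-on-one — holds.
Triage has to happen before DesignReview — holds.
The One-on-one can't start until after the Triage — holds.
Zed needs to be at both Kickoff and Postmortem — holds.
One-on-one feeds into Kickoff, so it must come first — violated.
One-on-one has to happen before DesignReview — violated.
Triage feeds into Postmortem, so it must come first — holds.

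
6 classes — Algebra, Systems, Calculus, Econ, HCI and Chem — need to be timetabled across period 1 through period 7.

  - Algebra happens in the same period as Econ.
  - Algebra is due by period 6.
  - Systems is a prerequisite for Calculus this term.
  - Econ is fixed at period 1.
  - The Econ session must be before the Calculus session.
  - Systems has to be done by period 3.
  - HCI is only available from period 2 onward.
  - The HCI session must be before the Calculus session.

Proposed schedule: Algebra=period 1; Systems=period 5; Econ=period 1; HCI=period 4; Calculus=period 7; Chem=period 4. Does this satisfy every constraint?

HCI is only available from period 2 onward — holds.
The HCI session must be before the Calculus session — holds.
Algebra happens in the same period as Econ — holds.
Econ is fixed at period 1 — holds.
The Econ session must be before the Calculus session — holds.
Systems is a prerequisite for Calculus this term — holds.
Systems has to be done by period 3 — violated.
Algebra is due by period 6 — holds.

No. Systems has to be done by period 3 is not satisfied.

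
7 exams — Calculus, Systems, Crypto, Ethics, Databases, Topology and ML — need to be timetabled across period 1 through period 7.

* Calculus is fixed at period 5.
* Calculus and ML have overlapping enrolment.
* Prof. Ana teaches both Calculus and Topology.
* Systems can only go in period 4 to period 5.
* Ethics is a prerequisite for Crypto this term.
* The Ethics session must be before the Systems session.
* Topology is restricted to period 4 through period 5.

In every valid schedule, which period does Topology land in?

Topology's window is period 4–period 5.
Calculus is fixed at period 5, and Topology can't share a period with Calculus.
So Topology must be period 4.

period 4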